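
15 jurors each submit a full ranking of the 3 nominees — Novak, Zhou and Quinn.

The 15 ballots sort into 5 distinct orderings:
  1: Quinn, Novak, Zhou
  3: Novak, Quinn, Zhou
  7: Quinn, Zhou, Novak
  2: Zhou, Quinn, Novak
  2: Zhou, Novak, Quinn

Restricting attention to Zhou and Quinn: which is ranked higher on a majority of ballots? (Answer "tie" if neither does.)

Ballots ranking Zhou above Quinn: 2 + 2 = 4.
Ballots ranking Quinn above Zhou: 15 − 4 = 11.
Quinn wins the head-to-head 11–4.

Quinn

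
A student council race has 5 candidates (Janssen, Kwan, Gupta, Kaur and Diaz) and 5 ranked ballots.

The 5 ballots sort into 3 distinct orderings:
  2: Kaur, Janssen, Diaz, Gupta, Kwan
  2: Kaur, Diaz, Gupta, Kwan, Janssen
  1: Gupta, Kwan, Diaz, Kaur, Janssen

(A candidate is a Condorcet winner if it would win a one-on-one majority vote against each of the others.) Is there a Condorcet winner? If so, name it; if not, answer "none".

Kaur

Check each pair by majority over 5 ballots:
Janssen vs Kwan: Kwan, 3–2.
Janssen vs Gupta: Gupta wins 3–2.
Janssen vs Kaur: Kaur, 5–0.
Janssen vs Diaz: Diaz, 3–2.
Kwan vs Gupta: Gupta, 5–0.
Kwan vs Kaur: Kaur wins 4–1.
Kwan–Diaz: Diaz 4–1.
Gupta vs Kaur: Kaur, 4–1.
Gupta–Diaz: Diaz 4–1.
Kaur–Diaz: Kaur 4–1.
Only Kaur has no losses; Kaur is the Condorcet winner.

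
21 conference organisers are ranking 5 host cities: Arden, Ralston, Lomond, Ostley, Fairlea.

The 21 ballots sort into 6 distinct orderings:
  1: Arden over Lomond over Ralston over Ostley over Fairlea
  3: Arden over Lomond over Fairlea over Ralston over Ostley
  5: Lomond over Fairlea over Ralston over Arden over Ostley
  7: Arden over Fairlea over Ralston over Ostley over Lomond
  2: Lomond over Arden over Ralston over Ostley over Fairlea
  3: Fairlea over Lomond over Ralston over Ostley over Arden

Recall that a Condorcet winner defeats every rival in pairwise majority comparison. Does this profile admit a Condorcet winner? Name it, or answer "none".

Pairwise majorities:
Arden vs Ralston: Arden wins 13–8.
Arden vs Lomond: Arden, 11–10.
Arden–Ostley: Arden 18–3.
Arden vs Fairlea: Arden, 13–8.
Ralston vs Lomond: Lomond, 14–7.
Ralston–Ostley: Ralston 21–0.
Ralston–Fairlea: Fairlea 18–3.
Lomond vs Ostley: Lomond, 14–7.
Lomond vs Fairlea: Lomond wins 11–10.
Ostley vs Fairlea: Fairlea wins 18–3.
Arden beats each of Ralston, Lomond, Ostley, Fairlea — Arden is the Condorcet winner.

Arden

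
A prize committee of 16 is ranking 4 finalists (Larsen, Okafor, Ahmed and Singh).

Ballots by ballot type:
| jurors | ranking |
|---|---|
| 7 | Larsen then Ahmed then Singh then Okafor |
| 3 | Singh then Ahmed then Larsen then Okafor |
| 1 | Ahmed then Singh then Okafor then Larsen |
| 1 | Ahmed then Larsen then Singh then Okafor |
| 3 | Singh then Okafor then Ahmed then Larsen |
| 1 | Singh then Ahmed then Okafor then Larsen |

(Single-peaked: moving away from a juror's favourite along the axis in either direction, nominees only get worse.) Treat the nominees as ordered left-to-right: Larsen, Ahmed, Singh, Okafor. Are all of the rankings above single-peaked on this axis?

Axis positions: Larsen=1, Ahmed=2, Singh=3, Okafor=4.
Ballot type 1 (peak Larsen at position 1): ranking walks positions 1-2-3-4, expanding outward from the peak — single-peaked.
Ballot type 2 (peak Singh at position 3): ranking walks positions 3-2-1-4, expanding outward from the peak — single-peaked.
Ballot type 3 (peak Ahmed at position 2): ranking walks positions 2-3-4-1, expanding outward from the peak — single-peaked.
Ballot type 4 (peak Ahmed at position 2): ranking walks positions 2-1-3-4, expanding outward from the peak — single-peaked.
Ballot type 5 (peak Singh at position 3): ranking walks positions 3-4-2-1, expanding outward from the peak — single-peaked.
Ballot type 6 (peak Singh at position 3): ranking walks positions 3-2-4-1, expanding outward from the peak — single-peaked.
Every ranking is single-peaked on this axis.

yes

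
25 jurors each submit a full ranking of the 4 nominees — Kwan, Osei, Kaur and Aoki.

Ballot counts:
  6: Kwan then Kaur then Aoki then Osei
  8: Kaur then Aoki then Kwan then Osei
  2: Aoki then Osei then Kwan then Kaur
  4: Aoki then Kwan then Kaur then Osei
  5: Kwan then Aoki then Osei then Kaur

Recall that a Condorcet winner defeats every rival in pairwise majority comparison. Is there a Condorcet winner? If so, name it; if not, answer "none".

Check each pair by majority over 25 ballots:
Kwan–Osei: Kwan 23–2.
Kwan vs Kaur: Kwan, 17–8.
Kwan vs Aoki: Aoki, 14–11.
Osei vs Kaur: Kaur, 18–7.
Osei vs Aoki: Aoki wins 25–0.
Kaur vs Aoki: Kaur, 14–11.
Each nominee drops at least one matchup (Kwan loses to Aoki; Osei loses to Kwan; Kaur loses to Kwan; Aoki loses to Kaur); the cycle Kwan beats Kaur beats Aoki beats Kwan rules out a Condorcet winner.

none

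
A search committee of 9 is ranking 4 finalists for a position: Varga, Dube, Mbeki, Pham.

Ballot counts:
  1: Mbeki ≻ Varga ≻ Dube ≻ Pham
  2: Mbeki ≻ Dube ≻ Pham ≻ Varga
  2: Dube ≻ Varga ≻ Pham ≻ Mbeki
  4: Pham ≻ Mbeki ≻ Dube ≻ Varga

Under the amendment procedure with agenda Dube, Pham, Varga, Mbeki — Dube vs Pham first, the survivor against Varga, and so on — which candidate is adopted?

Mbeki

Round 1: Dube vs Pham — 5–4, Dube advances.
Round 2: Dube vs Varga — 8–1, Dube advances.
Round 3: Dube vs Mbeki — 2–7, Mbeki advances.
Mbeki survives the agenda.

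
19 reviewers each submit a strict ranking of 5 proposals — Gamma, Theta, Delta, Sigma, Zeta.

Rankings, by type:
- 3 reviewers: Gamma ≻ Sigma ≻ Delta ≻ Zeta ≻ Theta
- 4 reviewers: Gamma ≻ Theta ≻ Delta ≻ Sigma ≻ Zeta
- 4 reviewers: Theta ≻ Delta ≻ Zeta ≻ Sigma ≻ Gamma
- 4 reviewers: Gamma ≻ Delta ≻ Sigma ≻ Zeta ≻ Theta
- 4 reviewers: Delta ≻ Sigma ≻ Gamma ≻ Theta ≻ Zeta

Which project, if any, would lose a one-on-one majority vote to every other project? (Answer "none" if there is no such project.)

Zeta

Pairwise majorities:
Gamma vs Theta: Gamma, 15–4.
Gamma vs Delta: Gamma preferred on 3+4+4 = 11 ballots; Gamma wins 11–8.
Gamma vs Sigma: Gamma wins 11–8.
Gamma vs Zeta: 3+4+4+4 = 15 for Gamma, 4 for Zeta — Gamma by 15–4.
Theta–Delta: Delta 11–8.
Theta vs Sigma: 4+4 = 8 for Theta, 11 for Sigma — Sigma by 11–8.
Theta vs Zeta: Theta wins 12–7.
Delta vs Sigma: Delta preferred on 4+4+4+4 = 16 ballots; Delta wins 16–3.
Delta vs Zeta: Delta preferred on 3+4+4+4+4 = 19 ballots; Delta wins 19–0.
Sigma vs Zeta: Sigma wins 15–4.
Only Zeta has no wins; Zeta is the Condorcet loser.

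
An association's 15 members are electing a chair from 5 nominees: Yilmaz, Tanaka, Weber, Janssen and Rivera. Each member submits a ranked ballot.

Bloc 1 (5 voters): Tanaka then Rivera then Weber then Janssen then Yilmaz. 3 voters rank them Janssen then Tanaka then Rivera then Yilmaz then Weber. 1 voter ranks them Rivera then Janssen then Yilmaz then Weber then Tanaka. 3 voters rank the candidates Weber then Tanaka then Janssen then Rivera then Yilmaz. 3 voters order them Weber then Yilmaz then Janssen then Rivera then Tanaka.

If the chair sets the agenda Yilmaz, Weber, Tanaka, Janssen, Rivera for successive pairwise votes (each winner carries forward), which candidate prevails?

Tanaka

Round 1: Yilmaz vs Weber — 4–11, Weber advances.
Round 2: Weber vs Tanaka — 7–8, Tanaka advances.
Round 3: Tanaka vs Janssen — 8–7, Tanaka advances.
Round 4: Tanaka vs Rivera — 11–4, Tanaka advances.
Tanaka survives the agenda.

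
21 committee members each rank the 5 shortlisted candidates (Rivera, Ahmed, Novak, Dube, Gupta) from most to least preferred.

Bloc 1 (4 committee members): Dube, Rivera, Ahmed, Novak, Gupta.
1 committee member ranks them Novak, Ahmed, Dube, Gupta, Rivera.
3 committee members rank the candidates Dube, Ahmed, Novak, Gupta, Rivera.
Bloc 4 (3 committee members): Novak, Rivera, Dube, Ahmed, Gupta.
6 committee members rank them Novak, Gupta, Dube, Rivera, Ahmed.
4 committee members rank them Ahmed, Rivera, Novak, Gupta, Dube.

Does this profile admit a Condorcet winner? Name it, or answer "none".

Pairwise majorities:
Rivera vs Ahmed: Rivera, 13–8.
Rivera vs Novak: Novak, 13–8.
Rivera vs Dube: Dube, 14–7.
Rivera vs Gupta: Rivera wins 11–10.
Ahmed–Novak: Ahmed 11–10.
Ahmed vs Dube: Dube wins 16–5.
Ahmed vs Gupta: Ahmed wins 15–6.
Novak vs Dube: Novak, 14–7.
Novak–Gupta: Novak 21–0.
Dube vs Gupta: Dube wins 11–10.
Each candidate drops at least one matchup (Rivera loses to Novak; Ahmed loses to Rivera; Novak loses to Ahmed; Dube loses to Novak; Gupta loses to Rivera); the cycle Rivera beats Ahmed beats Novak beats Rivera rules out a Condorcet winner.

none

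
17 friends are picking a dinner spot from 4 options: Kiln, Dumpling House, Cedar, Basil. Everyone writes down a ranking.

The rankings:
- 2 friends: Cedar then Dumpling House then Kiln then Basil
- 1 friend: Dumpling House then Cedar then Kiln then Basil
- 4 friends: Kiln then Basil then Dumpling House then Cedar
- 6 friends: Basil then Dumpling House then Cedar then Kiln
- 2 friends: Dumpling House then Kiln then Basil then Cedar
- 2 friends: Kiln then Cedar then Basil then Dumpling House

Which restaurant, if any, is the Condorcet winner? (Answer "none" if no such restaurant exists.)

none

Pairwise majorities:
Kiln vs Dumpling House: Dumpling House, 11–6.
Kiln–Cedar: Cedar 9–8.
Kiln vs Basil: 2+1+4+2+2 = 11 for Kiln, 6 for Basil — Kiln by 11–6.
Dumpling House vs Cedar: 1+4+6+2 = 13 for Dumpling House, 4 for Cedar — Dumpling House by 13–4.
Dumpling House vs Basil: 5 to 12, Basil.
Cedar–Basil: Basil 12–5.
No restaurant is unbeaten: Kiln loses to Dumpling House; Dumpling House loses to Basil; Cedar loses to Dumpling House; Basil loses to Kiln. In particular Kiln > Basil > Dumpling House > Kiln is a majority cycle — no Condorcet winner exists.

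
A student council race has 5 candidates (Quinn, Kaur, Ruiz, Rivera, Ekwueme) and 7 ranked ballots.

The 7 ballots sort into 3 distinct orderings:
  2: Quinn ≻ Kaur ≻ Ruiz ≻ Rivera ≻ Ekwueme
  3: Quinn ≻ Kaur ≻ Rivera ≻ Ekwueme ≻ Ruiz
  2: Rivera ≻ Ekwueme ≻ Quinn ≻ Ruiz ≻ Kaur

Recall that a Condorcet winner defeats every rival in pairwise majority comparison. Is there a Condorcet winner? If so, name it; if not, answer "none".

Quinn

Head-to-head results (7 voters):
Quinn vs Kaur: Quinn, 7–0.
Quinn–Ruiz: Quinn 7–0.
Quinn–Rivera: Quinn 5–2.
Quinn vs Ekwueme: Quinn wins 5–2.
Kaur vs Ruiz: Kaur, 5–2.
Kaur–Rivera: Kaur 5–2.
Kaur vs Ekwueme: Kaur wins 5–2.
Ruiz vs Rivera: Rivera wins 5–2.
Ruiz vs Ekwueme: Ekwueme wins 5–2.
Rivera vs Ekwueme: Rivera wins 7–0.
Only Quinn has no losses; Quinn is the Condorcet winner.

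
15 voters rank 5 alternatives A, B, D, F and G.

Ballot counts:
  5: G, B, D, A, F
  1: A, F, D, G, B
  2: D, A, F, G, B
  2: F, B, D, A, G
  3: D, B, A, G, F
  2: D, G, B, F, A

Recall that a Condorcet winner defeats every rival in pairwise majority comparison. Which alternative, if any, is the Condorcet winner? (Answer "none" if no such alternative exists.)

D

Head-to-head results (15 voters):
A–B: B 12–3.
A–D: D 14–1.
A–F: A 11–4.
A vs G: A, 8–7.
B vs D: D, 8–7.
B–F: B 10–5.
B–G: G 10–5.
D vs F: D wins 12–3.
D vs G: D wins 10–5.
F vs G: G wins 10–5.
D beats each of A, B, F, G — D is the Condorcet winner.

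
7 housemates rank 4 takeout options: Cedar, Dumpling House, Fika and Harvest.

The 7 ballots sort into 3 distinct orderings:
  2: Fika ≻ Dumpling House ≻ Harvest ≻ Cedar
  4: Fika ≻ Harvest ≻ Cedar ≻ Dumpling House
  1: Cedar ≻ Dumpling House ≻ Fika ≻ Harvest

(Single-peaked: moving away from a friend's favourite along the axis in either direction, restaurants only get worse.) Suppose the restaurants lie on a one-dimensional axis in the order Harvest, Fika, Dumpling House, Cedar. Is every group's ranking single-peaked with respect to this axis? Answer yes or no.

Axis positions: Harvest=1, Fika=2, Dumpling House=3, Cedar=4.
Group 1 (peak Fika at position 2): ranking walks positions 2-3-1-4, expanding outward from the peak — single-peaked.
Group 2: ranking walks positions 2-1-4-3; Cedar is ranked above Dumpling House even though Dumpling House lies between Cedar and the peak Fika on the axis — preferences dip and rise again. Not single-peaked.
Group 3 (peak Cedar at position 4): ranking walks positions 4-3-2-1, expanding outward from the peak — single-peaked.
Group 2 violates single-peakedness, so the profile is not single-peaked on this axis.

no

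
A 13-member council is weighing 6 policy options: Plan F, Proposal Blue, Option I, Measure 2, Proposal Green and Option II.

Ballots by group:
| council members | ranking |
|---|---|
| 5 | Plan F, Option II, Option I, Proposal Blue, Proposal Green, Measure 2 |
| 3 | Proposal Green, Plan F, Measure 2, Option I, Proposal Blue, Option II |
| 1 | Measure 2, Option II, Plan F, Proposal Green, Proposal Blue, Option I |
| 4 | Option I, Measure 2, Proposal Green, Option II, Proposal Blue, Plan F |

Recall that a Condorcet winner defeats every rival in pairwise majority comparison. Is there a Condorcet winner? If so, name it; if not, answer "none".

Check each pair by majority over 13 ballots:
Plan F vs Proposal Blue: Plan F, 9–4.
Plan F vs Option I: Plan F, 9–4.
Plan F–Measure 2: Plan F 8–5.
Plan F vs Proposal Green: 6 to 7, Proposal Green.
Plan F vs Option II: Plan F, 8–5.
Proposal Blue vs Option I: Option I, 12–1.
Proposal Blue vs Measure 2: Proposal Blue preferred on 5 ballots; Measure 2 wins 8–5.
Proposal Blue vs Proposal Green: 5 for Proposal Blue, 8 for Proposal Green — Proposal Green by 8–5.
Proposal Blue vs Option II: Proposal Blue preferred on 3 ballots; Option II wins 10–3.
Option I vs Measure 2: Option I, 9–4.
Option I–Proposal Green: Option I 9–4.
Option I vs Option II: Option I wins 7–6.
Measure 2–Proposal Green: Proposal Green 8–5.
Measure 2–Option II: Measure 2 8–5.
Proposal Green vs Option II: Proposal Green wins 7–6.
Each option drops at least one matchup (Plan F loses to Proposal Green; Proposal Blue loses to Plan F; Option I loses to Plan F; Measure 2 loses to Plan F; Proposal Green loses to Option I; Option II loses to Plan F); the cycle Plan F beats Option I beats Proposal Green beats Plan F rules out a Condorcet winner.

none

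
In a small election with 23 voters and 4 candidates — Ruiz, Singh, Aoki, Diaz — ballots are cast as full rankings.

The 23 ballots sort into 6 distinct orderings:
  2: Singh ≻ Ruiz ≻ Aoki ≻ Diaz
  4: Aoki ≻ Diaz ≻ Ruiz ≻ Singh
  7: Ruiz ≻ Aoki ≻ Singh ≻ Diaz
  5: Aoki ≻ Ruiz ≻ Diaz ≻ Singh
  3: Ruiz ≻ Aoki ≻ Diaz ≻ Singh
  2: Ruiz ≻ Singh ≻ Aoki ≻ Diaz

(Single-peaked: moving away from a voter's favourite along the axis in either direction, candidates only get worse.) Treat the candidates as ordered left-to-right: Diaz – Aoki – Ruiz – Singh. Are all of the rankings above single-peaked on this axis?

yes

Axis positions: Diaz=1, Aoki=2, Ruiz=3, Singh=4.
Bloc 1 (peak Singh at position 4): ranking walks positions 4-3-2-1, expanding outward from the peak — single-peaked.
Bloc 2 (peak Aoki at position 2): ranking walks positions 2-1-3-4, expanding outward from the peak — single-peaked.
Bloc 3 (peak Ruiz at position 3): ranking walks positions 3-2-4-1, expanding outward from the peak — single-peaked.
Bloc 4 (peak Aoki at position 2): ranking walks positions 2-3-1-4, expanding outward from the peak — single-peaked.
Bloc 5 (peak Ruiz at position 3): ranking walks positions 3-2-1-4, expanding outward from the peak — single-peaked.
Bloc 6 (peak Ruiz at position 3): ranking walks positions 3-4-2-1, expanding outward from the peak — single-peaked.
Every ranking is single-peaked on this axis.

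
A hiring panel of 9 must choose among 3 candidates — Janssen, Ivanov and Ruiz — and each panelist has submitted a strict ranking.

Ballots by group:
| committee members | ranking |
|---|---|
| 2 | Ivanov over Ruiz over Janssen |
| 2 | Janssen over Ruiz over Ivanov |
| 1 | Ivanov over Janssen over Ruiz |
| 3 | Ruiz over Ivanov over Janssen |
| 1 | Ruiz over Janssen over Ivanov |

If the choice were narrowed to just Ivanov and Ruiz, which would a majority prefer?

Ruiz

Ballots ranking Ivanov above Ruiz: 2 + 1 = 3.
Ballots ranking Ruiz above Ivanov: 9 − 3 = 6.
Ruiz wins the head-to-head 6–3.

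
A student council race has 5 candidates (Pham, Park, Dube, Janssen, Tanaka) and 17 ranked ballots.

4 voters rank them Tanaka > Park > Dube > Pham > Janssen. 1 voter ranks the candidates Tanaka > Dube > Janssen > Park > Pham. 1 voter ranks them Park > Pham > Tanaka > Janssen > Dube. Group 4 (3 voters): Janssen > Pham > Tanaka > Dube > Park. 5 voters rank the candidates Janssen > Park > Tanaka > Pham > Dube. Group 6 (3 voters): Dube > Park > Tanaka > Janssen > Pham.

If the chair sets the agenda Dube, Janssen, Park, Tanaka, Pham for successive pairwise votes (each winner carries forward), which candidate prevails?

Round 1: Dube vs Janssen — 8–9, Janssen advances.
Round 2: Janssen vs Park — 9–8, Janssen advances.
Round 3: Janssen vs Tanaka — 8–9, Tanaka advances.
Round 4: Tanaka vs Pham — 13–4, Tanaka advances.
Tanaka survives the agenda.

Tanaka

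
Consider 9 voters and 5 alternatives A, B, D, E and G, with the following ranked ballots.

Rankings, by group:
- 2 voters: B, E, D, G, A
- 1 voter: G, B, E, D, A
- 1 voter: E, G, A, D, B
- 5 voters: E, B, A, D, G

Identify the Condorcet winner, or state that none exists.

E

Check each pair by majority over 9 ballots:
A vs B: 1 to 8, B.
A vs D: A wins 6–3.
A–E: E 9–0.
A vs G: A preferred on 5 ballots; A wins 5–4.
B vs D: B is ranked higher on 2+1+5 = 8 ballots, D on 1. B wins 8–1.
B vs E: 2+1 = 3 for B, 6 for E — E by 6–3.
B–G: B 7–2.
D–E: E 9–0.
D vs G: 7 to 2, D.
E–G: E 8–1.
E defeats every rival head-to-head and is the Condorcet winner.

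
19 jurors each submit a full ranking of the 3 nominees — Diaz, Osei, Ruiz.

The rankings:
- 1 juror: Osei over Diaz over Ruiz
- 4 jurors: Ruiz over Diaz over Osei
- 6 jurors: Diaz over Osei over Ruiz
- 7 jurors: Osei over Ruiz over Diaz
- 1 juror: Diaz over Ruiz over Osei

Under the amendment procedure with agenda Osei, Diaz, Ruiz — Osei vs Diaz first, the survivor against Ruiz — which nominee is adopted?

Round 1: Osei vs Diaz — 8–11, Diaz advances.
Round 2: Diaz vs Ruiz — 8–11, Ruiz advances.
The agenda winner is Ruiz.

Ruiz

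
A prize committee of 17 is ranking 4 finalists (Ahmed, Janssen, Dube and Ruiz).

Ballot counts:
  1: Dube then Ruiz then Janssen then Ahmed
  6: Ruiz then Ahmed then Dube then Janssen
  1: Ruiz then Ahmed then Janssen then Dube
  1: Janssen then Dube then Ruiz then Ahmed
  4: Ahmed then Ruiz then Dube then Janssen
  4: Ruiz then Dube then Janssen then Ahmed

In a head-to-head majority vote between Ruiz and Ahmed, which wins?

Ballots ranking Ruiz above Ahmed: 1 + 6 + 1 + 1 + 4 = 13.
Ballots ranking Ahmed above Ruiz: 17 − 13 = 4.
Ruiz wins the head-to-head 13–4.

Ruiz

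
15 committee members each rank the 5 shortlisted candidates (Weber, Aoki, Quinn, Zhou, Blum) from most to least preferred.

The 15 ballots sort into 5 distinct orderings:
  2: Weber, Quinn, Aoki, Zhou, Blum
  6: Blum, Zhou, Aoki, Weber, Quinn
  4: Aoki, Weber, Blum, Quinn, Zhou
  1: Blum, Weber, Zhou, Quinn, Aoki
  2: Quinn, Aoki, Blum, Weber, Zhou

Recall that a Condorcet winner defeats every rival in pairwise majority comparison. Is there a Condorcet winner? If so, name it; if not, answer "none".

Aoki

Pairwise majorities:
Weber–Aoki: Aoki 12–3.
Weber–Quinn: Weber 13–2.
Weber–Zhou: Weber 9–6.
Weber–Blum: Blum 9–6.
Aoki–Quinn: Aoki 10–5.
Aoki–Zhou: Aoki 8–7.
Aoki vs Blum: Aoki, 8–7.
Quinn vs Zhou: Quinn wins 8–7.
Quinn–Blum: Blum 11–4.
Zhou vs Blum: Blum wins 13–2.
Aoki beats each of Weber, Quinn, Zhou, Blum — Aoki is the Condorcet winner.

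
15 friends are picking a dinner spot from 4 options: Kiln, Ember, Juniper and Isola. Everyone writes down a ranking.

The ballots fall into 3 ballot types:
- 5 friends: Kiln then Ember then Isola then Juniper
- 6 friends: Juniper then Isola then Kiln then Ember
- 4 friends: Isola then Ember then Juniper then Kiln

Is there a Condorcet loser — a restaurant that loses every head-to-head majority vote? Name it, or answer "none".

none

Pairwise majorities:
Kiln vs Ember: 11 to 4, Kiln.
Kiln vs Juniper: Juniper, 10–5.
Kiln vs Isola: Isola wins 10–5.
Ember vs Juniper: Ember wins 9–6.
Ember–Isola: Isola 10–5.
Juniper vs Isola: Juniper is ranked higher on 6 ballots, Isola on 9. Isola wins 9–6.
Every restaurant wins at least one matchup (Kiln beats Ember; Ember beats Juniper; Juniper beats Kiln; Isola beats Kiln), so there is no Condorcet loser.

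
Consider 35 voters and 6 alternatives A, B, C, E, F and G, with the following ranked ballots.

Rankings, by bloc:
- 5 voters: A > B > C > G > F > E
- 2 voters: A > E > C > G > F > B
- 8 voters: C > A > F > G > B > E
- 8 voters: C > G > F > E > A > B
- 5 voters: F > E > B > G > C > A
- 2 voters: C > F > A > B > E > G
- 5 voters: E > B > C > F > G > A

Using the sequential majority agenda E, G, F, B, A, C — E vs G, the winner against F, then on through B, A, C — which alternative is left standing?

C

Round 1: E vs G — 14–21, G advances.
Round 2: G vs F — 15–20, F advances.
Round 3: F vs B — 25–10, F advances.
Round 4: F vs A — 20–15, F advances.
Round 5: F vs C — 5–30, C advances.
The agenda winner is C.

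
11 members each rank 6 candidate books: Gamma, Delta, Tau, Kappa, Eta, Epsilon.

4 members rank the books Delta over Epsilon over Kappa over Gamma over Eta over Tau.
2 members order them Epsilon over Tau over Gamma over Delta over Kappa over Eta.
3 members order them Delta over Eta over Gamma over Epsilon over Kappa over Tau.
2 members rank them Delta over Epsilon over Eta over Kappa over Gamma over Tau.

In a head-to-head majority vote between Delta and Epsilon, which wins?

Ballots ranking Delta above Epsilon: 4 + 3 + 2 = 9.
Ballots ranking Epsilon above Delta: 11 − 9 = 2.
Delta wins the head-to-head 9–2.

Delta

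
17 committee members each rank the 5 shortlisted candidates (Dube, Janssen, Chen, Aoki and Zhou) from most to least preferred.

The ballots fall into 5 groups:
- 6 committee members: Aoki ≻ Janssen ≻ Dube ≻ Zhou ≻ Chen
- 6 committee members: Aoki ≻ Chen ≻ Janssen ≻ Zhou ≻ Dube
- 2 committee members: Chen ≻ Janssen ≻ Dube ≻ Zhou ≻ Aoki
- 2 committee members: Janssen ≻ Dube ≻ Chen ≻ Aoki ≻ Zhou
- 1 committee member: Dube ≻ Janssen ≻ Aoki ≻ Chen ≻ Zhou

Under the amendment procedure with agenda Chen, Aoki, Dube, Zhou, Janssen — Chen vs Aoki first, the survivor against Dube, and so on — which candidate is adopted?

Aoki

Round 1: Chen vs Aoki — 4–13, Aoki advances.
Round 2: Aoki vs Dube — 12–5, Aoki advances.
Round 3: Aoki vs Zhou — 15–2, Aoki advances.
Round 4: Aoki vs Janssen — 12–5, Aoki advances.
Aoki survives the agenda.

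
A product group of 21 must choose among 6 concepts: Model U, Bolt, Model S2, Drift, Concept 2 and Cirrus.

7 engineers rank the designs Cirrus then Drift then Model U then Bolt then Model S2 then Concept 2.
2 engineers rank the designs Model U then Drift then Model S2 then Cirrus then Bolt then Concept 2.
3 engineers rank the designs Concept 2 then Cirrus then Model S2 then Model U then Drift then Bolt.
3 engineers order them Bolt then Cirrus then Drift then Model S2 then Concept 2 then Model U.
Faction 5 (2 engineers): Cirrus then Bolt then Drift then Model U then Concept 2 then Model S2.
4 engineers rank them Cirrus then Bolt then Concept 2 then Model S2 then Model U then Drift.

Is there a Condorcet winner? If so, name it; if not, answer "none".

Head-to-head results (21 engineers):
Model U vs Bolt: Model U wins 12–9.
Model U vs Model S2: Model U wins 11–10.
Model U–Drift: Drift 12–9.
Model U vs Concept 2: Model U, 11–10.
Model U vs Cirrus: Cirrus wins 19–2.
Bolt vs Model S2: Bolt, 16–5.
Bolt vs Drift: Drift, 12–9.
Bolt vs Concept 2: Bolt wins 18–3.
Bolt vs Cirrus: Cirrus wins 18–3.
Model S2 vs Drift: Drift, 14–7.
Model S2–Concept 2: Model S2 12–9.
Model S2–Cirrus: Cirrus 19–2.
Drift–Concept 2: Drift 14–7.
Drift vs Cirrus: Cirrus wins 19–2.
Concept 2–Cirrus: Cirrus 18–3.
Cirrus beats each of Model U, Bolt, Model S2, Drift, Concept 2 — Cirrus is the Condorcet winner.

Cirrus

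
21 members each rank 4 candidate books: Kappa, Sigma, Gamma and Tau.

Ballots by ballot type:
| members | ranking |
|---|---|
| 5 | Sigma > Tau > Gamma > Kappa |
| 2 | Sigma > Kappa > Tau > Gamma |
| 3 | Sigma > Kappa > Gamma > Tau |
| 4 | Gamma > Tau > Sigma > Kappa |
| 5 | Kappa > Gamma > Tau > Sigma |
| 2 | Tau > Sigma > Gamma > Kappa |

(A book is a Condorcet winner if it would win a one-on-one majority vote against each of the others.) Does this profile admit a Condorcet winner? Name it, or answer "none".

none

Pairwise majorities:
Kappa vs Sigma: Sigma, 16–5.
Kappa vs Gamma: Gamma, 11–10.
Kappa–Tau: Tau 11–10.
Sigma vs Gamma: Sigma, 12–9.
Sigma vs Tau: Tau, 11–10.
Gamma vs Tau: Gamma, 12–9.
Each book drops at least one matchup (Kappa loses to Sigma; Sigma loses to Tau; Gamma loses to Sigma; Tau loses to Gamma); the cycle Sigma beats Gamma beats Tau beats Sigma rules out a Condorcet winner.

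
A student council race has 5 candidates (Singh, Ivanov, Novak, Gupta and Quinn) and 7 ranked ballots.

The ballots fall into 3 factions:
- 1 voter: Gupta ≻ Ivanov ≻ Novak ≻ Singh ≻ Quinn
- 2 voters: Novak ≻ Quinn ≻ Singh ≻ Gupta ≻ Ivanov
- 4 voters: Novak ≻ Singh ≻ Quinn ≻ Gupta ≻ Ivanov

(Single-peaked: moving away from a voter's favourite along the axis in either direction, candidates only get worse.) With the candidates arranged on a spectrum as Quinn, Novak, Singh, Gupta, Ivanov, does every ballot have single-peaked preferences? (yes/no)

no

Axis positions: Quinn=1, Novak=2, Singh=3, Gupta=4, Ivanov=5.
Faction 1: ranking walks positions 4-5-2-3-1; Novak is ranked above Singh even though Singh lies between Novak and the peak Gupta on the axis — preferences dip and rise again. Not single-peaked.
Faction 2 (peak Novak at position 2): ranking walks positions 2-1-3-4-5, expanding outward from the peak — single-peaked.
Faction 3 (peak Novak at position 2): ranking walks positions 2-3-1-4-5, expanding outward from the peak — single-peaked.
Faction 1 violates single-peakedness, so the profile is not single-peaked on this axis.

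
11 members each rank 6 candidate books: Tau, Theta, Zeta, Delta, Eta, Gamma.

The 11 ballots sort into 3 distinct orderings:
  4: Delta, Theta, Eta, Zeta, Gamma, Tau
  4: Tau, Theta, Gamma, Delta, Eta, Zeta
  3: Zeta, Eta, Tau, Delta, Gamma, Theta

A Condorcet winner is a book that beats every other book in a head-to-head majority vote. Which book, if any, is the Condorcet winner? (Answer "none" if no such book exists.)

Head-to-head results (11 members):
Tau vs Theta: 4+3 = 7 for Tau, 4 for Theta — Tau by 7–4.
Tau vs Zeta: 4 for Tau, 7 for Zeta — Zeta by 7–4.
Tau vs Delta: Tau is ranked higher on 4+3 = 7 ballots, Delta on 4. Tau wins 7–4.
Tau vs Eta: Tau preferred on 4 ballots; Eta wins 7–4.
Tau vs Gamma: Tau is ranked higher on 4+3 = 7 ballots, Gamma on 4. Tau wins 7–4.
Theta vs Zeta: Theta preferred on 4+4 = 8 ballots; Theta wins 8–3.
Theta vs Delta: 4 for Theta, 7 for Delta — Delta by 7–4.
Theta vs Eta: Theta preferred on 4+4 = 8 ballots; Theta wins 8–3.
Theta vs Gamma: Theta preferred on 4+4 = 8 ballots; Theta wins 8–3.
Zeta vs Delta: Zeta is ranked higher on 3 ballots, Delta on 8. Delta wins 8–3.
Zeta vs Eta: Zeta is ranked higher on 3 ballots, Eta on 8. Eta wins 8–3.
Zeta vs Gamma: Zeta preferred on 4+3 = 7 ballots; Zeta wins 7–4.
Delta vs Eta: 4+4 = 8 for Delta, 3 for Eta — Delta by 8–3.
Delta vs Gamma: Delta preferred on 4+3 = 7 ballots; Delta wins 7–4.
Eta vs Gamma: 7 to 4, Eta.
Each book drops at least one matchup (Tau loses to Zeta; Theta loses to Tau; Zeta loses to Theta; Delta loses to Tau; Eta loses to Theta; Gamma loses to Tau); the cycle Tau > Theta > Zeta > Tau rules out a Condorcet winner.

none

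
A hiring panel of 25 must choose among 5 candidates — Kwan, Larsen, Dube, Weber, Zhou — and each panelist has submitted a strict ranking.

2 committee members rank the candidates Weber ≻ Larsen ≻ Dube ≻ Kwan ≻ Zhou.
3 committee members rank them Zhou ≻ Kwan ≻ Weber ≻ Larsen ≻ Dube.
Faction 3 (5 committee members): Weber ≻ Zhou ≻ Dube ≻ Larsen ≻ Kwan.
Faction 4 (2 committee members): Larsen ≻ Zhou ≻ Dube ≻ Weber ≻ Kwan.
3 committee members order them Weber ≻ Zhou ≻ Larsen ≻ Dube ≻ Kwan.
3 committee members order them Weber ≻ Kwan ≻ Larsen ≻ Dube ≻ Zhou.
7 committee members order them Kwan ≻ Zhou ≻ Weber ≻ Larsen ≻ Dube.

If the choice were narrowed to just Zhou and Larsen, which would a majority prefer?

Zhou

Ballots ranking Zhou above Larsen: 3 + 5 + 3 + 7 = 18.
Ballots ranking Larsen above Zhou: 25 − 18 = 7.
Zhou wins the head-to-head 18–7.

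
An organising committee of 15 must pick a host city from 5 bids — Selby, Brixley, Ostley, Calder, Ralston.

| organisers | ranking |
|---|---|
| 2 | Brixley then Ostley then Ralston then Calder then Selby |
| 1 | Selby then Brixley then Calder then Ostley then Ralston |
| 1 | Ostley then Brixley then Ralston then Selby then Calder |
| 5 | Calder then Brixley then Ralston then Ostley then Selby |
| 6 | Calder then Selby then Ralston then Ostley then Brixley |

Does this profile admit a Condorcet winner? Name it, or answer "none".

Calder

Check each pair by majority over 15 ballots:
Selby vs Brixley: Brixley wins 8–7.
Selby vs Ostley: Ostley, 8–7.
Selby vs Calder: Calder, 13–2.
Selby vs Ralston: Ralston wins 8–7.
Brixley vs Ostley: Brixley wins 8–7.
Brixley vs Calder: Calder, 11–4.
Brixley vs Ralston: Brixley, 9–6.
Ostley–Calder: Calder 12–3.
Ostley vs Ralston: Ralston wins 11–4.
Calder vs Ralston: Calder, 12–3.
Only Calder has no losses; Calder is the Condorcet winner.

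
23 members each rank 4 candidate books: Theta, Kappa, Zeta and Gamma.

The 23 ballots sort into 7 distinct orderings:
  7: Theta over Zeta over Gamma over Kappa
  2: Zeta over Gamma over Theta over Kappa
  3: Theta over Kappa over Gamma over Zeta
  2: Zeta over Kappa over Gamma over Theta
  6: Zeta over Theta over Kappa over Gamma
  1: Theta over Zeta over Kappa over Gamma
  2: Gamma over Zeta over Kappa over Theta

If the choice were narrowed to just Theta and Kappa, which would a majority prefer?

Ballots ranking Theta above Kappa: 7 + 2 + 3 + 6 + 1 = 19.
Ballots ranking Kappa above Theta: 23 − 19 = 4.
Theta wins the head-to-head 19–4.

Theta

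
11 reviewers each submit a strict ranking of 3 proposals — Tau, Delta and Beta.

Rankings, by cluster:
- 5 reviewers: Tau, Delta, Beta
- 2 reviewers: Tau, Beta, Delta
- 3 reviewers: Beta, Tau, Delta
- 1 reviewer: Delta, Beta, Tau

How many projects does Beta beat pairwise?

Beta against each rival (11 reviewers):
Beta vs Tau: Beta is ranked higher on 3+1 = 4 ballots, Tau on 7. Tau wins 7–4.
Beta vs Delta: Beta is ranked higher on 2+3 = 5 ballots, Delta on 6. Delta wins 6–5.
Beta beats no one; loses to Tau, Delta — 0 pairwise wins.

0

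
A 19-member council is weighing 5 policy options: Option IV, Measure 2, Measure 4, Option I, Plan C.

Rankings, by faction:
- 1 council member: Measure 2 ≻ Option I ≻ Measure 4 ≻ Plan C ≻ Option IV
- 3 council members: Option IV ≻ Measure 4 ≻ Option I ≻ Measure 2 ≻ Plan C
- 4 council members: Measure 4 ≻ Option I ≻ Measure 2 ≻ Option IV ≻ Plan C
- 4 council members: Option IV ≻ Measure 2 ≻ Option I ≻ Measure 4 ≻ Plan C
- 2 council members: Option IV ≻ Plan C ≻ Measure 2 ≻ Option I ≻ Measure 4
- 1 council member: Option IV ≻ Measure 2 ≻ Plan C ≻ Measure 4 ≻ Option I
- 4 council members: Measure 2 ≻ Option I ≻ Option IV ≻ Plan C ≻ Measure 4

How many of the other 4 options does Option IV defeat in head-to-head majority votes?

4

Option IV against each rival (19 council members):
Option IV vs Measure 2: Option IV wins 10–9.
Option IV vs Measure 4: 3+4+2+1+4 = 14 for Option IV, 5 for Measure 4 — Option IV by 14–5.
Option IV vs Option I: Option IV wins 10–9.
Option IV vs Plan C: 18 to 1, Option IV.
Option IV beats Measure 2, Measure 4, Option I, Plan C — 4 pairwise wins.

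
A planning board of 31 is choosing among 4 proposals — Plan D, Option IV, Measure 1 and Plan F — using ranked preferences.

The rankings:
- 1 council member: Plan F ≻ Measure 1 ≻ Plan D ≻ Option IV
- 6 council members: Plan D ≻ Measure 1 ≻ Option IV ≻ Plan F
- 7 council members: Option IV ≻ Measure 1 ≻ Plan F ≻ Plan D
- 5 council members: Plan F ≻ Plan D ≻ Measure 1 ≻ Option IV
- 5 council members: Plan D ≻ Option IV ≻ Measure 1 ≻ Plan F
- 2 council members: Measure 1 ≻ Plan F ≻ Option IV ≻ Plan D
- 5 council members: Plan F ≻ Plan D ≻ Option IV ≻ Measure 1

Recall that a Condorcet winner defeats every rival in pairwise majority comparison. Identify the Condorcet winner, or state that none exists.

none

Pairwise majorities:
Plan D vs Option IV: Plan D wins 22–9.
Plan D vs Measure 1: Plan D wins 21–10.
Plan D–Plan F: Plan F 20–11.
Option IV vs Measure 1: Option IV wins 17–14.
Option IV vs Plan F: Option IV wins 18–13.
Measure 1–Plan F: Measure 1 20–11.
No option is unbeaten: Plan D loses to Plan F; Option IV loses to Plan D; Measure 1 loses to Plan D; Plan F loses to Option IV. In particular Plan D > Option IV > Plan F > Plan D is a majority cycle — no Condorcet winner exists.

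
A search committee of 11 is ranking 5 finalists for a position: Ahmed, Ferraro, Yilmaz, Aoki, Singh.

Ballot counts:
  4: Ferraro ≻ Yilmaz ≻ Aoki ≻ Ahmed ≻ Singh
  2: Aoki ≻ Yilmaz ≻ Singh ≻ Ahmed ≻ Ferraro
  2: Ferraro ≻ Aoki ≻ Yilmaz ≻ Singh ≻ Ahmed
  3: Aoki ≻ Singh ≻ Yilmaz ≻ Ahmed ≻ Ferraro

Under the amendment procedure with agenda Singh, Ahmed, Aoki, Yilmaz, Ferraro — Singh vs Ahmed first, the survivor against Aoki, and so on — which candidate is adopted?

Round 1: Singh vs Ahmed — 7–4, Singh advances.
Round 2: Singh vs Aoki — 0–11, Aoki advances.
Round 3: Aoki vs Yilmaz — 7–4, Aoki advances.
Round 4: Aoki vs Ferraro — 5–6, Ferraro advances.
Ferraro survives the agenda.

Ferraro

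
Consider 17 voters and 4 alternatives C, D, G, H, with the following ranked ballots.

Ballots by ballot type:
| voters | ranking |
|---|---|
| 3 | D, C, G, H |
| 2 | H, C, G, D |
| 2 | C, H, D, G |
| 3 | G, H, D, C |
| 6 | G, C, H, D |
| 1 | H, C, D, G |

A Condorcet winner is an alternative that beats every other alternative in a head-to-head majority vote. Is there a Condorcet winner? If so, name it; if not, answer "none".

Pairwise majorities:
C vs D: 11 to 6, C.
C vs G: G wins 9–8.
C vs H: 11 to 6, C.
D–G: G 11–6.
D vs H: H wins 14–3.
G vs H: G, 12–5.
G beats each of C, D, H — G is the Condorcet winner.

G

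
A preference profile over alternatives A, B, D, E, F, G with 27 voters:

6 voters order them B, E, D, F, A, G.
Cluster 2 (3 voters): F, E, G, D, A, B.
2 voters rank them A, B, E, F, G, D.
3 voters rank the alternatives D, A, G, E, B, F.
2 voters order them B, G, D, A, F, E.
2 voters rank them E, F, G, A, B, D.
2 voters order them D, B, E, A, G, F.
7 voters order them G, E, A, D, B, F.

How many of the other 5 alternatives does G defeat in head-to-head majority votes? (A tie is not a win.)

G against each rival (27 voters):
G vs A: G is ranked higher on 3+2+2+7 = 14 ballots, A on 13. G wins 14–13.
G vs B: G, 15–12.
G vs D: G preferred on 3+2+2+2+7 = 16 ballots; G wins 16–11.
G–E: E 15–12.
G vs F: G wins 14–13.
G beats A, B, D, F; loses to E — 4 pairwise wins.

4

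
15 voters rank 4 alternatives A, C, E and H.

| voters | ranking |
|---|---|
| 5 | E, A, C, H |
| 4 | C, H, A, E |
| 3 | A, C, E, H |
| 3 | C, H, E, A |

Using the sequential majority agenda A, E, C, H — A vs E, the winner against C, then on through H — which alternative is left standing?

Round 1: A vs E — 7–8, E advances.
Round 2: E vs C — 5–10, C advances.
Round 3: C vs H — 15–0, C advances.
C survives the agenda.

C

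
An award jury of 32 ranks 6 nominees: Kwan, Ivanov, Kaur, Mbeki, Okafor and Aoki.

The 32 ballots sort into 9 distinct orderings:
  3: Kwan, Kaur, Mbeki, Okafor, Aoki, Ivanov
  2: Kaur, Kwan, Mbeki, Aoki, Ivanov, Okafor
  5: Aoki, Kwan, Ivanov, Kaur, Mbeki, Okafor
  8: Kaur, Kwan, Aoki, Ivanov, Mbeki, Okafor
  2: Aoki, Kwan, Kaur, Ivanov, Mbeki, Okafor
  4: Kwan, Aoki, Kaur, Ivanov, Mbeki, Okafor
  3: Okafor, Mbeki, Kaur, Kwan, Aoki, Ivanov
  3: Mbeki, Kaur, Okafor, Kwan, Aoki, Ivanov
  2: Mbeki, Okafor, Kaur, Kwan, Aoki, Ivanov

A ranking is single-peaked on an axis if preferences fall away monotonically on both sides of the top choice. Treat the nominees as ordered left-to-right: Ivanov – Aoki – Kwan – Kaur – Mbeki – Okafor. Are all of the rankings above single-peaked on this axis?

yes

Axis positions: Ivanov=1, Aoki=2, Kwan=3, Kaur=4, Mbeki=5, Okafor=6.
Bloc 1 (peak Kwan at position 3): ranking walks positions 3-4-5-6-2-1, expanding outward from the peak — single-peaked.
Bloc 2 (peak Kaur at position 4): ranking walks positions 4-3-5-2-1-6, expanding outward from the peak — single-peaked.
Bloc 3 (peak Aoki at position 2): ranking walks positions 2-3-1-4-5-6, expanding outward from the peak — single-peaked.
Bloc 4 (peak Kaur at position 4): ranking walks positions 4-3-2-1-5-6, expanding outward from the peak — single-peaked.
Bloc 5 (peak Aoki at position 2): ranking walks positions 2-3-4-1-5-6, expanding outward from the peak — single-peaked.
Bloc 6 (peak Kwan at position 3): ranking walks positions 3-2-4-1-5-6, expanding outward from the peak — single-peaked.
Bloc 7 (peak Okafor at position 6): ranking walks positions 6-5-4-3-2-1, expanding outward from the peak — single-peaked.
Bloc 8 (peak Mbeki at position 5): ranking walks positions 5-4-6-3-2-1, expanding outward from the peak — single-peaked.
Bloc 9 (peak Mbeki at position 5): ranking walks positions 5-6-4-3-2-1, expanding outward from the peak — single-peaked.
Every ranking is single-peaked on this axis.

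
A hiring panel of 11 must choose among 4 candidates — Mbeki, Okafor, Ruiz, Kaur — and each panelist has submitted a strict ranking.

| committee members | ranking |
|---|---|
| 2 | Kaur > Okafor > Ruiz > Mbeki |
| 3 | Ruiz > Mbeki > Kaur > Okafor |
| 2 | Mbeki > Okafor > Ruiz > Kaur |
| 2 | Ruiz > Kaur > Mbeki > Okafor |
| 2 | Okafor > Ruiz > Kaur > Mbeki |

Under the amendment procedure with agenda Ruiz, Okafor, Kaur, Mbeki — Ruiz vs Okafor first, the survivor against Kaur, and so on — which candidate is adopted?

Kaur

Round 1: Ruiz vs Okafor — 5–6, Okafor advances.
Round 2: Okafor vs Kaur — 4–7, Kaur advances.
Round 3: Kaur vs Mbeki — 6–5, Kaur advances.
The agenda winner is Kaur.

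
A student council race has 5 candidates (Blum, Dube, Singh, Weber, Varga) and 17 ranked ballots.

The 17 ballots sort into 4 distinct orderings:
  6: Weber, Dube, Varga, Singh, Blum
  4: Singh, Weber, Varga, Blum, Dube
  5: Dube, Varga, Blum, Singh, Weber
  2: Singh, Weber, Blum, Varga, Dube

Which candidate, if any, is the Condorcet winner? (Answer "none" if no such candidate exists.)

Pairwise majorities:
Blum vs Dube: 4+2 = 6 for Blum, 11 for Dube — Dube by 11–6.
Blum vs Singh: 5 for Blum, 12 for Singh — Singh by 12–5.
Blum vs Weber: Blum preferred on 5 ballots; Weber wins 12–5.
Blum vs Varga: Blum is ranked higher on 2 ballots, Varga on 15. Varga wins 15–2.
Dube vs Singh: 11 to 6, Dube.
Dube vs Weber: Dube is ranked higher on 5 ballots, Weber on 12. Weber wins 12–5.
Dube vs Varga: 11 to 6, Dube.
Singh vs Weber: Singh is ranked higher on 4+5+2 = 11 ballots, Weber on 6. Singh wins 11–6.
Singh vs Varga: Singh is ranked higher on 4+2 = 6 ballots, Varga on 11. Varga wins 11–6.
Weber vs Varga: 6+4+2 = 12 for Weber, 5 for Varga — Weber by 12–5.
Every candidate loses at least once (Blum loses to Dube; Dube loses to Weber; Singh loses to Dube; Weber loses to Singh; Varga loses to Dube). The majority relation contains the cycle Dube → Singh → Weber → Dube, so there is no Condorcet winner.

none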